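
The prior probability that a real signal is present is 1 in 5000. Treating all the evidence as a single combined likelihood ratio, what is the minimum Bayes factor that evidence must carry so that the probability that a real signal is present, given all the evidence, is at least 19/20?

Prior odds = 0.0002/0.9998 = 1/4999.
Target odds = 0.95/0.05 = 19.
Required Bayes factor = 19 ÷ (1/4999) = 94981.

94981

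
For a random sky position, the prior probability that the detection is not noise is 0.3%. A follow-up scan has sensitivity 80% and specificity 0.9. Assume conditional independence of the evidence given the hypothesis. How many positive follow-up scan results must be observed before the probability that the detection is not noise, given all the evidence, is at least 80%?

4

Prior odds = 0.003/0.997 = 3/997.
False-positive rate = 1 − 0.9 = 0.1; likelihood ratio of a positive = 0.8/0.1 = 8.
Target odds: 0.8 ÷ 0.2 = 4.
Require 8ⁿ ≥ 4 ÷ (3/997) = 3988/3.
8³ = 512 falls short of 3988/3 but 8⁴ = 4096 reaches it, so n = 4.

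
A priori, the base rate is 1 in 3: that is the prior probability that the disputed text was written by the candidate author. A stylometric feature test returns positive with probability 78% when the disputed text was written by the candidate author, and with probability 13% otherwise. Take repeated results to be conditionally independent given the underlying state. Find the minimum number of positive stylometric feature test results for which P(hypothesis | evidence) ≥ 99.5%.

4

Prior odds = (1/3)/(2/3) = 0.5.
Likelihood ratio of a positive result = 0.78/0.13 = 6.
Target posterior odds = 0.995/0.005 = 199.
Need 0.5 × 6ⁿ ≥ 199, i.e. 6ⁿ ≥ 398.
6³ = 216 falls short of 398 but 6⁴ = 1296 reaches it, so n = 4.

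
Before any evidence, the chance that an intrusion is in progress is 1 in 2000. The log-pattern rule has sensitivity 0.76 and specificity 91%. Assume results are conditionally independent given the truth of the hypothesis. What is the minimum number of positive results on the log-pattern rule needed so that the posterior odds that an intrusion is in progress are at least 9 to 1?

5

Prior odds = 0.0005/0.9995 = 1/1999.
False-positive rate = 1 − 0.91 = 0.09; likelihood ratio of a positive = 0.76/0.09 = 76/9.
Target odds = 9.
Require (76/9)ⁿ ≥ 9 ÷ (1/1999) = 17991.
(76/9)⁴ = 33362176/6561 falls short of 17991 but (76/9)⁵ ≈42939.3 reaches it, so n = 5.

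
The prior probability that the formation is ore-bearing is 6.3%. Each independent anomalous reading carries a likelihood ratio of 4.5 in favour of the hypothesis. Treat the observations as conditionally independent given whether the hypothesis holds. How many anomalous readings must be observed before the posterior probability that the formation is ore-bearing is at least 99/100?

Prior odds: 0.063 ÷ 0.937 = 63/937.
Likelihood ratio per anomalous reading = 4.5.
Target posterior odds = 0.99/0.01 = 99.
Require 4.5ⁿ ≥ 99 ÷ (63/937) = 10307/7.
4.5⁴ = 410.0625 falls short of 10307/7 but 4.5⁵ = 1845.28125 reaches it, so n = 5.

5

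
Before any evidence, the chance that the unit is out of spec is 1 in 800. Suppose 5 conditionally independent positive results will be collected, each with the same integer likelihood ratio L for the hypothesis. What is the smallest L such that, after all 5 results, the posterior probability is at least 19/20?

7

Prior odds = 0.00125/0.99875 = 1/799.
Target odds = 0.95/0.05 = 19.
Need L⁵ ≥ 19 ÷ (1/799) = 15181.
6⁵ = 7776 < 15181 ≤ 16807 = 7⁵, so L = 7.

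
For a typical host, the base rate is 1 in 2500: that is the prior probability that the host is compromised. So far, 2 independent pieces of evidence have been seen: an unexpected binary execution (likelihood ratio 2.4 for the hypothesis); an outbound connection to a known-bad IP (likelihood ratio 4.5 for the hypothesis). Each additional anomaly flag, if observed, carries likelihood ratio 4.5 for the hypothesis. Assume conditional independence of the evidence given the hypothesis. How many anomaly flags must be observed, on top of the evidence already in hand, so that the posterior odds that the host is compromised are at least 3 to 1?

5

Prior odds = 0.0004/0.9996 = 1/2499.
Combined Bayes factor of the evidence already in hand = 2.4 × 4.5 = 10.8.
Odds after that evidence = (1/2499) × 10.8 = 18/4165.
Target odds = 3.
Need 4.5ⁿ ≥ 3 ÷ (18/4165) = 4165/6.
4.5⁴ = 410.0625 falls short of 4165/6 but 4.5⁵ = 1845.28125 reaches it, so n = 5.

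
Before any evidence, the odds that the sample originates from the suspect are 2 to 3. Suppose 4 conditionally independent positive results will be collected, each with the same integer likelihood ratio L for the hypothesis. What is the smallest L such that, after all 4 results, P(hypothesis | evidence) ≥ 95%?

Prior odds = 2/3.
Target odds = 0.95/0.05 = 19.
Need L⁴ ≥ 19 ÷ (2/3) = 28.5.
2⁴ = 16 < 28.5 ≤ 81 = 3⁴, so L = 3.

3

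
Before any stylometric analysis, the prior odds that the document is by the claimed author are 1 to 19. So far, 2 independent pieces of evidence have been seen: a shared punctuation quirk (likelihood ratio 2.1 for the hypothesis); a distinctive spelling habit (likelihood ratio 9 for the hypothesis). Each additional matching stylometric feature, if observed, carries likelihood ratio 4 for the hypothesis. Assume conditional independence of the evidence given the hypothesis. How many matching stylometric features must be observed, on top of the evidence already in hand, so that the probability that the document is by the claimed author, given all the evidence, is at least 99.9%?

5

Prior odds = 1/19.
Combined Bayes factor of the evidence already in hand = 2.1 × 9 = 18.9.
Odds after that evidence = (1/19) × 18.9 = 189/190.
Target odds = 0.999/0.001 = 999.
Need 4ⁿ ≥ 999 ÷ (189/190) = 7030/7.
4⁴ = 256 falls short of 7030/7 but 4⁵ = 1024 reaches it, so n = 5.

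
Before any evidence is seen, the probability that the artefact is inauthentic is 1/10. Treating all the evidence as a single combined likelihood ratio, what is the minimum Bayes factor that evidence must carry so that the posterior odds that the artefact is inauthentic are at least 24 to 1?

Prior odds = 0.1/0.9 = 1/9.
Target odds = 24.
Required Bayes factor = 24 ÷ (1/9) = 216.

216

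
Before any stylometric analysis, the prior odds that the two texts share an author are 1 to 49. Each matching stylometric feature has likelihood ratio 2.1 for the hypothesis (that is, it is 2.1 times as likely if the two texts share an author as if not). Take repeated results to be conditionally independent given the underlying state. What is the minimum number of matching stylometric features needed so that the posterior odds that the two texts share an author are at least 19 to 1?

Prior odds = 1/49.
Likelihood ratio per matching stylometric feature = 2.1.
Target odds = 19.
Need (1/49) × 2.1ⁿ ≥ 19, i.e. 2.1ⁿ ≥ 931.
2.1⁹ ≈794.28 falls short of 931 but 2.1¹⁰ ≈1667.99 reaches it, so n = 10.

10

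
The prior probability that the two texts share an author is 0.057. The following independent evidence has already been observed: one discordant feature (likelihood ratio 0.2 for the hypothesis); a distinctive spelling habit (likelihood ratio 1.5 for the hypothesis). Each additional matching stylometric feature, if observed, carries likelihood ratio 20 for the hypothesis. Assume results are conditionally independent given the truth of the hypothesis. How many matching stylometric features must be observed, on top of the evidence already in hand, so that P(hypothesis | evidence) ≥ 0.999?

Prior odds = 0.057/0.943 = 57/943.
Combined Bayes factor of the evidence already in hand = 0.2 × 1.5 = 0.3.
Odds after that evidence = (57/943) × 0.3 = 171/9430.
Target odds = 0.999/0.001 = 999.
Need 20ⁿ ≥ 999 ÷ (171/9430) = 1046730/19.
20³ = 8000 falls short of 1046730/19 but 20⁴ = 160000 reaches it, so n = 4.

4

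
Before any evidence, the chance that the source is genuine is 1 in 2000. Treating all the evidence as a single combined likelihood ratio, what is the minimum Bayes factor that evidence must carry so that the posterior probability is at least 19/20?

37981

Prior odds = 0.0005/0.9995 = 1/1999.
Target odds = 0.95/0.05 = 19.
Required Bayes factor = 19 ÷ (1/1999) = 37981.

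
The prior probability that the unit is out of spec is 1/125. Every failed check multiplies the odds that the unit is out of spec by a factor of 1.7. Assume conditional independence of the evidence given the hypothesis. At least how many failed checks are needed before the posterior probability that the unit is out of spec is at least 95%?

Prior odds: 0.008 ÷ 0.992 = 1/124.
Likelihood ratio per failed check = 1.7.
Target odds: 0.95 ÷ 0.05 = 19.
Need (1/124) × 1.7ⁿ ≥ 19, i.e. 1.7ⁿ ≥ 2356.
1.7¹⁴ ≈1683.78 falls short of 2356 but 1.7¹⁵ ≈2862.42 reaches it, so n = 15.

15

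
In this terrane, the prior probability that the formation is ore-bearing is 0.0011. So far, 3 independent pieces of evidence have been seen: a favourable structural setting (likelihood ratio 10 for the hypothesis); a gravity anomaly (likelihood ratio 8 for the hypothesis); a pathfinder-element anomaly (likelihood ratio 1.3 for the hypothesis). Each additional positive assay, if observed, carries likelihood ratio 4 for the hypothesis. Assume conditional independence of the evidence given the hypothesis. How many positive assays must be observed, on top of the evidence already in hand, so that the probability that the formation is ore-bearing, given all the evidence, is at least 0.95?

Prior odds = 0.0011/0.9989 = 11/9989.
Combined Bayes factor of the evidence already in hand = 10 × 8 × 1.3 = 104.
Odds after that evidence = (11/9989) × 104 = 1144/9989.
Target odds = 0.95/0.05 = 19.
Need 4ⁿ ≥ 19 ÷ (1144/9989) = 189791/1144.
4³ = 64 falls short of 189791/1144 but 4⁴ = 256 reaches it, so n = 4.

4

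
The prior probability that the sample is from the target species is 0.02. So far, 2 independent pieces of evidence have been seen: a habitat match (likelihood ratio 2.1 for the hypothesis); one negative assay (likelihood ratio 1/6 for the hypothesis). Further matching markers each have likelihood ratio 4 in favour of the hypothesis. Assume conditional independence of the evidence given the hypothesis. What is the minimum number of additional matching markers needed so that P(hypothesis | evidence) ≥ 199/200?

8

Prior odds = 0.02/0.98 = 1/49.
Combined Bayes factor of the evidence already in hand = 2.1 × (1/6) = 0.35.
Odds after that evidence = (1/49) × 0.35 = 1/140.
Target odds = 0.995/0.005 = 199.
Need 4ⁿ ≥ 199 ÷ (1/140) = 27860.
4⁷ = 16384 falls short of 27860 but 4⁸ = 65536 reaches it, so n = 8.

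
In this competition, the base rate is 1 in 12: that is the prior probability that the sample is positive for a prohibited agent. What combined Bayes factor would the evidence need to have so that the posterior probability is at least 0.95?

209

Prior odds = (1/12)/(11/12) = 1/11.
Target odds = 0.95/0.05 = 19.
Required Bayes factor = 19 ÷ (1/11) = 209.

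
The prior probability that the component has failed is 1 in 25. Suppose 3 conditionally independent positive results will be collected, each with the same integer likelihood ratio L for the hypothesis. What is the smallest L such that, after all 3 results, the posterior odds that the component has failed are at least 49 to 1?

11

Prior odds = 0.04/0.96 = 1/24.
Target odds = 49.
Need L³ ≥ 49 ÷ (1/24) = 1176.
10³ = 1000 < 1176 ≤ 1331 = 11³, so L = 11.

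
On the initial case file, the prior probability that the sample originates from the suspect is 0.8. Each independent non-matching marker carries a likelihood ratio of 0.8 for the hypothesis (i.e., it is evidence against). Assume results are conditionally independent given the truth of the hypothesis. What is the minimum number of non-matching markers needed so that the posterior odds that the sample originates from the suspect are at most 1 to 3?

12

Prior odds = 0.8/0.2 = 4.
Likelihood ratio per non-matching marker = 0.8.
Target odds = 1/3.
Require 0.8ⁿ ≤ 1/3 ÷ 4 = 1/12.
0.8¹¹ = 4194304/48828125 is still above 1/12 but 0.8¹² = 16777216/244140625 is at or below it, so n = 12.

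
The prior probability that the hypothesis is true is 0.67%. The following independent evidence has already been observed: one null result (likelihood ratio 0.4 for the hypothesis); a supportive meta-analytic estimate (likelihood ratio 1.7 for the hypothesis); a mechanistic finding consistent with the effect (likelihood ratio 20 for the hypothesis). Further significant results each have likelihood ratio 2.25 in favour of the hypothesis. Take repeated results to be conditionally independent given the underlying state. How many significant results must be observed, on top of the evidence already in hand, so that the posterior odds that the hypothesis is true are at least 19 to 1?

7

Prior odds = 0.0067/0.9933 = 67/9933.
Combined Bayes factor of the evidence already in hand = 0.4 × 1.7 × 20 = 13.6.
Odds after that evidence = (67/9933) × 13.6 = 4556/49665.
Target odds = 19.
Need 2.25ⁿ ≥ 19 ÷ (4556/49665) = 943635/4556.
2.25⁶ = 531441/4096 falls short of 943635/4556 but 2.25⁷ = 4782969/16384 reaches it, so n = 7.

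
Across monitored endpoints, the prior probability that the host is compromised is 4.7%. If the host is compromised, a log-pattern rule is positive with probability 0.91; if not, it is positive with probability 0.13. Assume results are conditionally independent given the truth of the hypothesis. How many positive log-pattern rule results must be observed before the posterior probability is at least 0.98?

4

Prior odds = 0.047/0.953 = 47/953.
Likelihood ratio of a positive = 0.91/0.13 = 7.
Target odds: 0.98 ÷ 0.02 = 49.
Require 7ⁿ ≥ 49 ÷ (47/953) = 46697/47.
7³ = 343 falls short of 46697/47 but 7⁴ = 2401 reaches it, so n = 4.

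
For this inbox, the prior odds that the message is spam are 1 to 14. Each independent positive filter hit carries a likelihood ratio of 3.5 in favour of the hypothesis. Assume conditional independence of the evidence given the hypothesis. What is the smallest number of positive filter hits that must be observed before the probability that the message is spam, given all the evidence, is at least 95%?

5

Prior odds = 1/14.
Likelihood ratio per positive filter hit = 3.5.
Target odds: 0.95 ÷ 0.05 = 19.
Need (1/14) × 3.5ⁿ ≥ 19, i.e. 3.5ⁿ ≥ 266.
3.5⁴ = 150.0625 falls short of 266 but 3.5⁵ = 525.21875 reaches it, so n = 5.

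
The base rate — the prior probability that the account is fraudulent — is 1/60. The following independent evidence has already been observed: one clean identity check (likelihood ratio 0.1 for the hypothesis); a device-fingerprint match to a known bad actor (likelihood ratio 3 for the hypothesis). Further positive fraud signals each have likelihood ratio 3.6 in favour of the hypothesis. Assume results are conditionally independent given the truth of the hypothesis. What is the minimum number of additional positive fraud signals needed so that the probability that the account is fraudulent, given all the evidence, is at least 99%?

Prior odds = (1/60)/(59/60) = 1/59.
Combined Bayes factor of the evidence already in hand = 0.1 × 3 = 0.3.
Odds after that evidence = (1/59) × 0.3 = 3/590.
Target odds = 0.99/0.01 = 99.
Need 3.6ⁿ ≥ 99 ÷ (3/590) = 19470.
3.6⁷ = 612220032/78125 falls short of 19470 but 3.6⁸ ≈28211.1 reaches it, so n = 8.

8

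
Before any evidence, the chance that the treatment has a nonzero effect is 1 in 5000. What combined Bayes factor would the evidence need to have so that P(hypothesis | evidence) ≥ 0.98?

244951

Prior odds = 0.0002/0.9998 = 1/4999.
Target odds = 0.98/0.02 = 49.
Required Bayes factor = 49 ÷ (1/4999) = 244951.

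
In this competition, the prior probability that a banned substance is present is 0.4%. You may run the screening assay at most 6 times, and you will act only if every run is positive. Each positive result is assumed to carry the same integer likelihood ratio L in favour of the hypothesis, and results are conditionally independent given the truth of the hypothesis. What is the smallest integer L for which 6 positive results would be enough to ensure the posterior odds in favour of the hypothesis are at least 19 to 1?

5

Prior odds = 0.004/0.996 = 1/249.
Target odds = 19.
Need L⁶ ≥ 19 ÷ (1/249) = 4731.
4⁶ = 4096 < 4731 ≤ 15625 = 5⁶, so L = 5.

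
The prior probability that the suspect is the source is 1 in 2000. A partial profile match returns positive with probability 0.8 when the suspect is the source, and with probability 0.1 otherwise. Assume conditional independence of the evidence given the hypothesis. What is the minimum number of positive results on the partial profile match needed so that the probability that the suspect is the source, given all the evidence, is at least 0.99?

6

Prior odds = 0.0005/0.9995 = 1/1999.
Likelihood ratio of a positive result = 0.8/0.1 = 8.
Target posterior odds = 0.99/0.01 = 99.
Need (1/1999) × 8ⁿ ≥ 99, i.e. 8ⁿ ≥ 197901.
8⁵ = 32768 falls short of 197901 but 8⁶ = 262144 reaches it, so n = 6.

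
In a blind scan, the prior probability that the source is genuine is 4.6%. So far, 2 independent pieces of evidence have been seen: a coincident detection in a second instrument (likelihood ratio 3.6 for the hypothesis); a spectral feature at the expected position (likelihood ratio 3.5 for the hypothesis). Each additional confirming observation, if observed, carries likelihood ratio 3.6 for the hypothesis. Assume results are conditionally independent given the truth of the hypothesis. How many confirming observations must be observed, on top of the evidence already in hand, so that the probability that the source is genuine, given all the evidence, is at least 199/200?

5

Prior odds = 0.046/0.954 = 23/477.
Combined Bayes factor of the evidence already in hand = 3.6 × 3.5 = 12.6.
Odds after that evidence = (23/477) × 12.6 = 161/265.
Target odds = 0.995/0.005 = 199.
Need 3.6ⁿ ≥ 199 ÷ (161/265) = 52735/161.
3.6⁴ = 167.9616 falls short of 52735/161 but 3.6⁵ = 604.66176 reaches it, so n = 5.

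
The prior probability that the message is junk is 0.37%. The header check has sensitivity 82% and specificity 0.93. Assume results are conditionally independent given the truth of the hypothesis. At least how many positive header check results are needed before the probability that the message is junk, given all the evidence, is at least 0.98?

Prior odds: 0.0037 ÷ 0.9963 = 37/9963.
False-positive rate = 1 − 0.93 = 0.07; likelihood ratio of a positive = 0.82/0.07 = 82/7.
Target odds: 0.98 ÷ 0.02 = 49.
Require (82/7)ⁿ ≥ 49 ÷ (37/9963) = 488187/37.
(82/7)³ = 551368/343 falls short of 488187/37 but (82/7)⁴ = 45212176/2401 reaches it, so n = 4.

4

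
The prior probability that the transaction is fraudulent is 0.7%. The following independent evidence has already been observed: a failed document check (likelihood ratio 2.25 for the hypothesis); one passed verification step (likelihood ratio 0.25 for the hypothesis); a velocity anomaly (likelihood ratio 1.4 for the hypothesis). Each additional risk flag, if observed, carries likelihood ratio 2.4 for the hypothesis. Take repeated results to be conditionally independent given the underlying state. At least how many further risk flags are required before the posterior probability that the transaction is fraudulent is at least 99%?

Prior odds = 0.007/0.993 = 7/993.
Combined Bayes factor of the evidence already in hand = 2.25 × 0.25 × 1.4 = 0.7875.
Odds after that evidence = (7/993) × 0.7875 = 147/26480.
Target odds = 0.99/0.01 = 99.
Need 2.4ⁿ ≥ 99 ÷ (147/26480) = 873840/49.
2.4¹¹ ≈15216.8 falls short of 873840/49 but 2.4¹² ≈36520.3 reaches it, so n = 12.

12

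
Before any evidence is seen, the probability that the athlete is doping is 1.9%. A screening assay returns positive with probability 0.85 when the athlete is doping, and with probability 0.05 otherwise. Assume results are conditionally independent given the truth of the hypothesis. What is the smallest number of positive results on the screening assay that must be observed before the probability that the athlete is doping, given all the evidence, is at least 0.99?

Prior odds: 0.019 ÷ 0.981 = 19/981.
Likelihood ratio of a positive result = 0.85/0.05 = 17.
Target posterior odds = 0.99/0.01 = 99.
Need (19/981) × 17ⁿ ≥ 99, i.e. 17ⁿ ≥ 97119/19.
17³ = 4913 falls short of 97119/19 but 17⁴ = 83521 reaches it, so n = 4.

4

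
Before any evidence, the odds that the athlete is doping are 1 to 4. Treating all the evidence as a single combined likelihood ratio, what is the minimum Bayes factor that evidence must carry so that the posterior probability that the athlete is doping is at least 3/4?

Prior odds = 0.25.
Target odds = 0.75/0.25 = 3.
Required Bayes factor = 3 ÷ 0.25 = 12.

12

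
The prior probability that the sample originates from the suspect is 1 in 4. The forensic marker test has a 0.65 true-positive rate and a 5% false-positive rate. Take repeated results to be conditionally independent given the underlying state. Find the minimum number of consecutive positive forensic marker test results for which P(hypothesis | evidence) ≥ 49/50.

Prior odds = 0.25/0.75 = 1/3.
Likelihood ratio of a positive result = 0.65/0.05 = 13.
Target odds: 0.98 ÷ 0.02 = 49.
Require 13ⁿ ≥ 49 ÷ (1/3) = 147.
13¹ = 13 falls short of 147 but 13² = 169 reaches it, so n = 2.

2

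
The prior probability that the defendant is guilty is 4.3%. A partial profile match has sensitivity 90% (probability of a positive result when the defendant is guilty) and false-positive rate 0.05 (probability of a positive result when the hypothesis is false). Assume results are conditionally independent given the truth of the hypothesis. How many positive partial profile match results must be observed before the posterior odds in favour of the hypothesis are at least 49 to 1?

3

Prior odds = 0.043/0.957 = 43/957.
Likelihood ratio of a positive result = 0.9/0.05 = 18.
Target odds = 49.
Need (43/957) × 18ⁿ ≥ 49, i.e. 18ⁿ ≥ 46893/43.
18² = 324 falls short of 46893/43 but 18³ = 5832 reaches it, so n = 3.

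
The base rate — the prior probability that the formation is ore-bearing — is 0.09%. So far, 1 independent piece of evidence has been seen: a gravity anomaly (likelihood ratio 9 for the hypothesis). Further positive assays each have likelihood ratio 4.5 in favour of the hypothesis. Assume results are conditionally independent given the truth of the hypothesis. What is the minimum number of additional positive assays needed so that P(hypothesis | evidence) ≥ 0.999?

Prior odds = 0.0009/0.9991 = 9/9991.
Bayes factor of the evidence already in hand = 9.
Odds after that evidence = (9/9991) × 9 = 81/9991.
Target odds = 0.999/0.001 = 999.
Need 4.5ⁿ ≥ 999 ÷ (81/9991) = 369667/3.
4.5⁷ = 4782969/128 falls short of 369667/3 but 4.5⁸ = 43046721/256 reaches it, so n = 8.

8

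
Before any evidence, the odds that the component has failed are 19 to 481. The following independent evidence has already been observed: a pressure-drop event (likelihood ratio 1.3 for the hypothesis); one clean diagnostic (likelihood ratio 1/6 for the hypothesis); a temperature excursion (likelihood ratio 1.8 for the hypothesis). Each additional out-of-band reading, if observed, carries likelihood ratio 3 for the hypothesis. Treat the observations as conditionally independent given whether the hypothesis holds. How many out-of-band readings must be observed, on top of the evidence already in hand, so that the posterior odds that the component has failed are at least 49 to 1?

8

Prior odds = 19/481.
Combined Bayes factor of the evidence already in hand = 1.3 × (1/6) × 1.8 = 0.39.
Odds after that evidence = (19/481) × 0.39 = 57/3700.
Target odds = 49.
Need 3ⁿ ≥ 49 ÷ (57/3700) = 181300/57.
3⁷ = 2187 falls short of 181300/57 but 3⁸ = 6561 reaches it, so n = 8.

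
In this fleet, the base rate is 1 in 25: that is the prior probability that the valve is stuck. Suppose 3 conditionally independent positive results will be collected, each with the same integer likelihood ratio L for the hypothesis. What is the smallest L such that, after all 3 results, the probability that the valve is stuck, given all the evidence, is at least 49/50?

11

Prior odds = 0.04/0.96 = 1/24.
Target odds = 0.98/0.02 = 49.
Need L³ ≥ 49 ÷ (1/24) = 1176.
10³ = 1000 < 1176 ≤ 1331 = 11³, so L = 11.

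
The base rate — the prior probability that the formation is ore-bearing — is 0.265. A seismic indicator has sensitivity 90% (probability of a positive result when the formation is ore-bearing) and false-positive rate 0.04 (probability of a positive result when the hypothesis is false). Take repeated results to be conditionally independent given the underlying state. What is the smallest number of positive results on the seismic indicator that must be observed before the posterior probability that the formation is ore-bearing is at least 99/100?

2

Prior odds = 0.265/0.735 = 53/147.
Likelihood ratio of a positive result = 0.9/0.04 = 22.5.
Target odds: 0.99 ÷ 0.01 = 99.
Need (53/147) × 22.5ⁿ ≥ 99, i.e. 22.5ⁿ ≥ 14553/53.
22.5¹ = 22.5 falls short of 14553/53 but 22.5² = 506.25 reaches it, so n = 2.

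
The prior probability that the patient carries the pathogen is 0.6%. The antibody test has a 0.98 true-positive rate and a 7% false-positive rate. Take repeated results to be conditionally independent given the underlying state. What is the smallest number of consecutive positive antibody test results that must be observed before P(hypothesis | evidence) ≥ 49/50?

4

Prior odds: 0.006 ÷ 0.994 = 3/497.
Likelihood ratio of a positive result = 0.98/0.07 = 14.
Target posterior odds = 0.98/0.02 = 49.
Require 14ⁿ ≥ 49 ÷ (3/497) = 24353/3.
14³ = 2744 falls short of 24353/3 but 14⁴ = 38416 reaches it, so n = 4.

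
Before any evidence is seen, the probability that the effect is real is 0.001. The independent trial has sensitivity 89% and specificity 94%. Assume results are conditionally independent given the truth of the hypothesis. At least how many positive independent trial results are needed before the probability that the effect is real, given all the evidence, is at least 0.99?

Prior odds: 0.001 ÷ 0.999 = 1/999.
False-positive rate = 1 − 0.94 = 0.06; likelihood ratio of a positive = 0.89/0.06 = 89/6.
Target odds: 0.99 ÷ 0.01 = 99.
Require (89/6)ⁿ ≥ 99 ÷ (1/999) = 98901.
(89/6)⁴ = 62742241/1296 falls short of 98901 but (89/6)⁵ ≈718115 reaches it, so n = 5.

5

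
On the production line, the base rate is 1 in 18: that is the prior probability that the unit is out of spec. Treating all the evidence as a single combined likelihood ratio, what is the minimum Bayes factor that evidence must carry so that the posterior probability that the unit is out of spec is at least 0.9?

153

Prior odds = (1/18)/(17/18) = 1/17.
Target odds = 0.9/0.1 = 9.
Required Bayes factor = 9 ÷ (1/17) = 153.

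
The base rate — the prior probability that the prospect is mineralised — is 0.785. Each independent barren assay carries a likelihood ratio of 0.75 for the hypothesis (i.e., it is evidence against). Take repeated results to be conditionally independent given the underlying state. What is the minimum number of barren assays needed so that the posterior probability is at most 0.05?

Prior odds = 0.785/0.215 = 157/43.
Likelihood ratio per barren assay = 0.75.
Target posterior odds = 0.05/0.95 = 1/19.
Require 0.75ⁿ ≤ 1/19 ÷ (157/43) = 43/2983.
0.75¹⁴ = 4782969/268435456 is still above 43/2983 but 0.75¹⁵ ≈0.0133635 is at or below it, so n = 15.

15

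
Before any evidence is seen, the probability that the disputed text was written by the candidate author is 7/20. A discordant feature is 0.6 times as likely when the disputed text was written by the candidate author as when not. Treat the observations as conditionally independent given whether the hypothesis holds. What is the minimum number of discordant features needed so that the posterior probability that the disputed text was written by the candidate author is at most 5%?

Prior odds: 0.35 ÷ 0.65 = 7/13.
Likelihood ratio per discordant feature = 0.6.
Target posterior odds = 0.05/0.95 = 1/19.
Require 0.6ⁿ ≤ 1/19 ÷ (7/13) = 13/133.
0.6⁴ = 0.1296 is still above 13/133 but 0.6⁵ = 0.07776 is at or below it, so n = 5.

5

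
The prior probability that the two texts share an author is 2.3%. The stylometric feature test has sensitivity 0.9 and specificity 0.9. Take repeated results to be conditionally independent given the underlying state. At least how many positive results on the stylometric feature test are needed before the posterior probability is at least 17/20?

3

Prior odds = 0.023/0.977 = 23/977.
False-positive rate = 1 − 0.9 = 0.1; likelihood ratio of a positive = 0.9/0.1 = 9.
Target odds: 0.85 ÷ 0.15 = 17/3.
Require 9ⁿ ≥ 17/3 ÷ (23/977) = 16609/69.
9² = 81 falls short of 16609/69 but 9³ = 729 reaches it, so n = 3.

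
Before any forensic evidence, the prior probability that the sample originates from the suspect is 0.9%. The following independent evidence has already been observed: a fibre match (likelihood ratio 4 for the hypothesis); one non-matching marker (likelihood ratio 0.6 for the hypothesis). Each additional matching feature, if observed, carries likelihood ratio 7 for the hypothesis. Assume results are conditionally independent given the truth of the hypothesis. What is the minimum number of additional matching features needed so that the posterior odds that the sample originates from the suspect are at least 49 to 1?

Prior odds = 0.009/0.991 = 9/991.
Combined Bayes factor of the evidence already in hand = 4 × 0.6 = 2.4.
Odds after that evidence = (9/991) × 2.4 = 108/4955.
Target odds = 49.
Need 7ⁿ ≥ 49 ÷ (108/4955) = 242795/108.
7³ = 343 falls short of 242795/108 but 7⁴ = 2401 reaches it, so n = 4.

4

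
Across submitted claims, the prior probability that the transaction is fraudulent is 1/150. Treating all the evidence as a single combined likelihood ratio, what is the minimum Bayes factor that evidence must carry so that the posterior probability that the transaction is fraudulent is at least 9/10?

Prior odds = (1/150)/(149/150) = 1/149.
Target odds = 0.9/0.1 = 9.
Required Bayes factor = 9 ÷ (1/149) = 1341.

1341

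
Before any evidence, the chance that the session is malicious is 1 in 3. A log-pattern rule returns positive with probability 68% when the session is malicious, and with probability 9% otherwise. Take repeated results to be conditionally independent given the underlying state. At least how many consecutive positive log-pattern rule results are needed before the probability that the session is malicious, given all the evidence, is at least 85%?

Prior odds: (1/3) ÷ (2/3) = 0.5.
Likelihood ratio of a positive result = 0.68/0.09 = 68/9.
Target odds: 0.85 ÷ 0.15 = 17/3.
Require (68/9)ⁿ ≥ 17/3 ÷ 0.5 = 34/3.
(68/9)¹ = 68/9 falls short of 34/3 but (68/9)² = 4624/81 reaches it, so n = 2.

2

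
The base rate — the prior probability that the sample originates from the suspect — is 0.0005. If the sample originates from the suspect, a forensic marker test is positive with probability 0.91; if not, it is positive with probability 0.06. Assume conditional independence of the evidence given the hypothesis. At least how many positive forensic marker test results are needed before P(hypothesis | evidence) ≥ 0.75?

Prior odds: 0.0005 ÷ 0.9995 = 1/1999.
Likelihood ratio of a positive = 0.91/0.06 = 91/6.
Target posterior odds = 0.75/0.25 = 3.
Need (1/1999) × (91/6)ⁿ ≥ 3, i.e. (91/6)ⁿ ≥ 5997.
(91/6)³ = 753571/216 falls short of 5997 but (91/6)⁴ = 68574961/1296 reaches it, so n = 4.

4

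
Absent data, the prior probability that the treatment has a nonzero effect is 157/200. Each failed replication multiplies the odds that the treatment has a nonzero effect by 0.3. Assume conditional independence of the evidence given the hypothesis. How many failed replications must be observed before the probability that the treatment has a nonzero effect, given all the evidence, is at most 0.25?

Prior odds: 0.785 ÷ 0.215 = 157/43.
Likelihood ratio per failed replication = 0.3.
Target posterior odds = 0.25/0.75 = 1/3.
Need (157/43) × 0.3ⁿ ≤ 1/3, i.e. 0.3ⁿ ≤ 43/471.
0.3¹ = 0.3 is still above 43/471 but 0.3² = 0.09 is at or below it, so n = 2.

2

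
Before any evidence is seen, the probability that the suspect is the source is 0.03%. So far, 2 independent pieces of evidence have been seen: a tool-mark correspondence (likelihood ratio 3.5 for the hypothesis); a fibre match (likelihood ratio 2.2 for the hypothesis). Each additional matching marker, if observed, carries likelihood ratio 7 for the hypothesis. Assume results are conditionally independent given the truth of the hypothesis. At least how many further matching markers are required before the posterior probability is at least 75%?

Prior odds = 0.0003/0.9997 = 3/9997.
Combined Bayes factor of the evidence already in hand = 3.5 × 2.2 = 7.7.
Odds after that evidence = (3/9997) × 7.7 = 231/99970.
Target odds = 0.75/0.25 = 3.
Need 7ⁿ ≥ 3 ÷ (231/99970) = 99970/77.
7³ = 343 falls short of 99970/77 but 7⁴ = 2401 reaches it, so n = 4.

4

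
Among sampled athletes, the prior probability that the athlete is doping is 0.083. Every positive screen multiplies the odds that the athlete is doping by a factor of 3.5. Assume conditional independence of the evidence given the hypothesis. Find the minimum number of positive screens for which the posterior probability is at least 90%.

Prior odds = 0.083/0.917 = 83/917.
Likelihood ratio per positive screen = 3.5.
Target posterior odds = 0.9/0.1 = 9.
Require 3.5ⁿ ≥ 9 ÷ (83/917) = 8253/83.
3.5³ = 42.875 falls short of 8253/83 but 3.5⁴ = 150.0625 reaches it, so n = 4.

4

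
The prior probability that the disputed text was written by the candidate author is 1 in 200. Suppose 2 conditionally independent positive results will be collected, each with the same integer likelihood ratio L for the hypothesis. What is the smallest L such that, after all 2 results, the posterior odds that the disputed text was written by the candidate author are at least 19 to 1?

62

Prior odds = 0.005/0.995 = 1/199.
Target odds = 19.
Need L² ≥ 19 ÷ (1/199) = 3781.
61² = 3721 < 3781 ≤ 3844 = 62², so L = 62.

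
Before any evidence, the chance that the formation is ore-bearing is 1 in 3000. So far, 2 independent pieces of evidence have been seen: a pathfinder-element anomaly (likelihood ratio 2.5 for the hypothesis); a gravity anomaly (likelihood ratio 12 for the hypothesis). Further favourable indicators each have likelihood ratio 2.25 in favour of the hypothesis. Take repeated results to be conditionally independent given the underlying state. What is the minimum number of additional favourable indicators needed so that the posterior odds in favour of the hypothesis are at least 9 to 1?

Prior odds = (1/3000)/(2999/3000) = 1/2999.
Combined Bayes factor of the evidence already in hand = 2.5 × 12 = 30.
Odds after that evidence = (1/2999) × 30 = 30/2999.
Target odds = 9.
Need 2.25ⁿ ≥ 9 ÷ (30/2999) = 899.7.
2.25⁸ = 43046721/65536 falls short of 899.7 but 2.25⁹ = 387420489/262144 reaches it, so n = 9.

9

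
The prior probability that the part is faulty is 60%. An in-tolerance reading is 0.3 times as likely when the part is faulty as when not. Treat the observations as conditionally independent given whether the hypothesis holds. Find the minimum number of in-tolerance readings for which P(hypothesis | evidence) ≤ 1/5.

2

Prior odds = 0.6/0.4 = 1.5.
Likelihood ratio per in-tolerance reading = 0.3.
Target odds: 0.2 ÷ 0.8 = 0.25.
Require 0.3ⁿ ≤ 0.25 ÷ 1.5 = 1/6.
0.3¹ = 0.3 is still above 1/6 but 0.3² = 0.09 is at or below it, so n = 2.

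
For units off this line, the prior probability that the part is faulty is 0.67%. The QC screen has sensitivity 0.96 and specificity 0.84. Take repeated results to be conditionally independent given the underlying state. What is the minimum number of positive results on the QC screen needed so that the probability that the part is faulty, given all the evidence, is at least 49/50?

5

Prior odds: 0.0067 ÷ 0.9933 = 67/9933.
False-positive rate = 1 − 0.84 = 0.16; likelihood ratio of a positive = 0.96/0.16 = 6.
Target odds: 0.98 ÷ 0.02 = 49.
Need (67/9933) × 6ⁿ ≥ 49, i.e. 6ⁿ ≥ 486717/67.
6⁴ = 1296 falls short of 486717/67 but 6⁵ = 7776 reaches it, so n = 5.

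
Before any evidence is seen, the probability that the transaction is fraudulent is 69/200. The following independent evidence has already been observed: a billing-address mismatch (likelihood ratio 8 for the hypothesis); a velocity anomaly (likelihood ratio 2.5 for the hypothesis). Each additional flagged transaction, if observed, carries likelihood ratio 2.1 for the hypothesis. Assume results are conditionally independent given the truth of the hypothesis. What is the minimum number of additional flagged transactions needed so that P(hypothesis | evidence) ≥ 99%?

Prior odds = 0.345/0.655 = 69/131.
Combined Bayes factor of the evidence already in hand = 8 × 2.5 = 20.
Odds after that evidence = (69/131) × 20 = 1380/131.
Target odds = 0.99/0.01 = 99.
Need 2.1ⁿ ≥ 99 ÷ (1380/131) = 4323/460.
2.1³ = 9.261 falls short of 4323/460 but 2.1⁴ = 19.4481 reaches it, so n = 4.

4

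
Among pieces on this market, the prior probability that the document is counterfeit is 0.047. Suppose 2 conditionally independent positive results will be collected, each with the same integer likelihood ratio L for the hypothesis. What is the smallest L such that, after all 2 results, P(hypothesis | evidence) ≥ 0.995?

64

Prior odds = 0.047/0.953 = 47/953.
Target odds = 0.995/0.005 = 199.
Need L² ≥ 199 ÷ (47/953) = 189647/47.
63² = 3969 < 189647/47 ≤ 4096 = 64², so L = 64.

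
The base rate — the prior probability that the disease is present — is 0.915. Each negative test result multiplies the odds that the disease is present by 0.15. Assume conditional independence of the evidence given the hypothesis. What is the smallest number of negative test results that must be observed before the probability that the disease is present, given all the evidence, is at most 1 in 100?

4

Prior odds = 0.915/0.085 = 183/17.
Likelihood ratio per negative test result = 0.15.
Target posterior odds = 0.01/0.99 = 1/99.
Require 0.15ⁿ ≤ 1/99 ÷ (183/17) = 17/18117.
0.15³ = 0.003375 is still above 17/18117 but 0.15⁴ = 81/160000 is at or below it, so n = 4.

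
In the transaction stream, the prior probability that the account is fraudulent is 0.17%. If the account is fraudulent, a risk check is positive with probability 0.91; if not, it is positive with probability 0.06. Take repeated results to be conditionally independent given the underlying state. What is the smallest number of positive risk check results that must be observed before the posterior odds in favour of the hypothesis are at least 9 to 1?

4

Prior odds: 0.0017 ÷ 0.9983 = 17/9983.
Likelihood ratio of a positive = 0.91/0.06 = 91/6.
Target odds = 9.
Need (17/9983) × (91/6)ⁿ ≥ 9, i.e. (91/6)ⁿ ≥ 89847/17.
(91/6)³ = 753571/216 falls short of 89847/17 but (91/6)⁴ = 68574961/1296 reaches it, so n = 4.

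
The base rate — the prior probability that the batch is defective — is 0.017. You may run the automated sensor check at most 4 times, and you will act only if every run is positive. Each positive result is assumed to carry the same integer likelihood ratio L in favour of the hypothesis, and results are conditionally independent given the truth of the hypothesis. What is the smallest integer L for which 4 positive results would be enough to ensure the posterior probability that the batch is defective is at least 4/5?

Prior odds = 0.017/0.983 = 17/983.
Target odds = 0.8/0.2 = 4.
Need L⁴ ≥ 4 ÷ (17/983) = 3932/17.
3⁴ = 81 < 3932/17 ≤ 256 = 4⁴, so L = 4.

4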